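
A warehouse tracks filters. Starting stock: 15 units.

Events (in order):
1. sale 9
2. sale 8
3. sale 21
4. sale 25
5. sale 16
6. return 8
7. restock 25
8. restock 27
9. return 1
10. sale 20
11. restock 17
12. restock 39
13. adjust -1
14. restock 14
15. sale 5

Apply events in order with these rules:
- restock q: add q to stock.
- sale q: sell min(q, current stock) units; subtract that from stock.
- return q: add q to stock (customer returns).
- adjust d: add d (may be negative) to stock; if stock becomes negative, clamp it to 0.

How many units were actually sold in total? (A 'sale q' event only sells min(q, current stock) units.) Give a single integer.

Processing events:
Start: stock = 15
  Event 1 (sale 9): sell min(9,15)=9. stock: 15 - 9 = 6. total_sold = 9
  Event 2 (sale 8): sell min(8,6)=6. stock: 6 - 6 = 0. total_sold = 15
  Event 3 (sale 21): sell min(21,0)=0. stock: 0 - 0 = 0. total_sold = 15
  Event 4 (sale 25): sell min(25,0)=0. stock: 0 - 0 = 0. total_sold = 15
  Event 5 (sale 16): sell min(16,0)=0. stock: 0 - 0 = 0. total_sold = 15
  Event 6 (return 8): 0 + 8 = 8
  Event 7 (restock 25): 8 + 25 = 33
  Event 8 (restock 27): 33 + 27 = 60
  Event 9 (return 1): 60 + 1 = 61
  Event 10 (sale 20): sell min(20,61)=20. stock: 61 - 20 = 41. total_sold = 35
  Event 11 (restock 17): 41 + 17 = 58
  Event 12 (restock 39): 58 + 39 = 97
  Event 13 (adjust -1): 97 + -1 = 96
  Event 14 (restock 14): 96 + 14 = 110
  Event 15 (sale 5): sell min(5,110)=5. stock: 110 - 5 = 105. total_sold = 40
Final: stock = 105, total_sold = 40

Answer: 40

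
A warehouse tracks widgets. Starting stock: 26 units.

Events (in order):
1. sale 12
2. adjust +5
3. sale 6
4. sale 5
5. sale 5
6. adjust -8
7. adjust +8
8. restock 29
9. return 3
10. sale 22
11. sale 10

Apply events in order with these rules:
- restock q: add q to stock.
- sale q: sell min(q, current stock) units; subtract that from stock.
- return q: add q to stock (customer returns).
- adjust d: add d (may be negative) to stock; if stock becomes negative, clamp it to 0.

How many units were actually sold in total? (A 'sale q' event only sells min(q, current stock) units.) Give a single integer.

Answer: 60

Derivation:
Processing events:
Start: stock = 26
  Event 1 (sale 12): sell min(12,26)=12. stock: 26 - 12 = 14. total_sold = 12
  Event 2 (adjust +5): 14 + 5 = 19
  Event 3 (sale 6): sell min(6,19)=6. stock: 19 - 6 = 13. total_sold = 18
  Event 4 (sale 5): sell min(5,13)=5. stock: 13 - 5 = 8. total_sold = 23
  Event 5 (sale 5): sell min(5,8)=5. stock: 8 - 5 = 3. total_sold = 28
  Event 6 (adjust -8): 3 + -8 = 0 (clamped to 0)
  Event 7 (adjust +8): 0 + 8 = 8
  Event 8 (restock 29): 8 + 29 = 37
  Event 9 (return 3): 37 + 3 = 40
  Event 10 (sale 22): sell min(22,40)=22. stock: 40 - 22 = 18. total_sold = 50
  Event 11 (sale 10): sell min(10,18)=10. stock: 18 - 10 = 8. total_sold = 60
Final: stock = 8, total_sold = 60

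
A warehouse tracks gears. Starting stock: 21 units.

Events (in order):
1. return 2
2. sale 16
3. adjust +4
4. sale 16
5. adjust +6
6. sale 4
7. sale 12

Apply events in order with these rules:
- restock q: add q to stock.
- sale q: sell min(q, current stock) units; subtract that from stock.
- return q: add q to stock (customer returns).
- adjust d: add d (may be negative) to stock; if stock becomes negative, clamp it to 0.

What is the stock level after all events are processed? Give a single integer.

Answer: 0

Derivation:
Processing events:
Start: stock = 21
  Event 1 (return 2): 21 + 2 = 23
  Event 2 (sale 16): sell min(16,23)=16. stock: 23 - 16 = 7. total_sold = 16
  Event 3 (adjust +4): 7 + 4 = 11
  Event 4 (sale 16): sell min(16,11)=11. stock: 11 - 11 = 0. total_sold = 27
  Event 5 (adjust +6): 0 + 6 = 6
  Event 6 (sale 4): sell min(4,6)=4. stock: 6 - 4 = 2. total_sold = 31
  Event 7 (sale 12): sell min(12,2)=2. stock: 2 - 2 = 0. total_sold = 33
Final: stock = 0, total_sold = 33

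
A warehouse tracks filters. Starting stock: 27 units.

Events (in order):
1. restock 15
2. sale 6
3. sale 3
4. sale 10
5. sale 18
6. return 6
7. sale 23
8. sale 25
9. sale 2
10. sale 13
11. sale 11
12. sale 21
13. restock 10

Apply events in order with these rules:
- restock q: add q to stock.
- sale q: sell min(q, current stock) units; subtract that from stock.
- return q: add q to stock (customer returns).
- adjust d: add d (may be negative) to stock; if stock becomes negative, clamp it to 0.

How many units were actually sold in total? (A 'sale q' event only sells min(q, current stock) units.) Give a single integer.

Processing events:
Start: stock = 27
  Event 1 (restock 15): 27 + 15 = 42
  Event 2 (sale 6): sell min(6,42)=6. stock: 42 - 6 = 36. total_sold = 6
  Event 3 (sale 3): sell min(3,36)=3. stock: 36 - 3 = 33. total_sold = 9
  Event 4 (sale 10): sell min(10,33)=10. stock: 33 - 10 = 23. total_sold = 19
  Event 5 (sale 18): sell min(18,23)=18. stock: 23 - 18 = 5. total_sold = 37
  Event 6 (return 6): 5 + 6 = 11
  Event 7 (sale 23): sell min(23,11)=11. stock: 11 - 11 = 0. total_sold = 48
  Event 8 (sale 25): sell min(25,0)=0. stock: 0 - 0 = 0. total_sold = 48
  Event 9 (sale 2): sell min(2,0)=0. stock: 0 - 0 = 0. total_sold = 48
  Event 10 (sale 13): sell min(13,0)=0. stock: 0 - 0 = 0. total_sold = 48
  Event 11 (sale 11): sell min(11,0)=0. stock: 0 - 0 = 0. total_sold = 48
  Event 12 (sale 21): sell min(21,0)=0. stock: 0 - 0 = 0. total_sold = 48
  Event 13 (restock 10): 0 + 10 = 10
Final: stock = 10, total_sold = 48

Answer: 48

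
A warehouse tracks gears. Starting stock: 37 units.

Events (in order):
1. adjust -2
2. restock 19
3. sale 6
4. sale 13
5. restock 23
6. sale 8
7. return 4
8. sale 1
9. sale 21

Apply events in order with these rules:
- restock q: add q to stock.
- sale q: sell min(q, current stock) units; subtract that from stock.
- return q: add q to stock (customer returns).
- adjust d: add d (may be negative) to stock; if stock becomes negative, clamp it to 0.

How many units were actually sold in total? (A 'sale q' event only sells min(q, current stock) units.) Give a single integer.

Processing events:
Start: stock = 37
  Event 1 (adjust -2): 37 + -2 = 35
  Event 2 (restock 19): 35 + 19 = 54
  Event 3 (sale 6): sell min(6,54)=6. stock: 54 - 6 = 48. total_sold = 6
  Event 4 (sale 13): sell min(13,48)=13. stock: 48 - 13 = 35. total_sold = 19
  Event 5 (restock 23): 35 + 23 = 58
  Event 6 (sale 8): sell min(8,58)=8. stock: 58 - 8 = 50. total_sold = 27
  Event 7 (return 4): 50 + 4 = 54
  Event 8 (sale 1): sell min(1,54)=1. stock: 54 - 1 = 53. total_sold = 28
  Event 9 (sale 21): sell min(21,53)=21. stock: 53 - 21 = 32. total_sold = 49
Final: stock = 32, total_sold = 49

Answer: 49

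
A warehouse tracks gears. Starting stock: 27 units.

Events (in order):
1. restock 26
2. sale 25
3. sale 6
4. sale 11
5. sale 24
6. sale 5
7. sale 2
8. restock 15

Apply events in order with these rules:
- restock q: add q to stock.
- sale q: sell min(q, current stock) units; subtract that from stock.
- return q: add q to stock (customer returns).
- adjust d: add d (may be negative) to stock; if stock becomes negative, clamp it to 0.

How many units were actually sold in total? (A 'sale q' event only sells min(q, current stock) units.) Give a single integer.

Answer: 53

Derivation:
Processing events:
Start: stock = 27
  Event 1 (restock 26): 27 + 26 = 53
  Event 2 (sale 25): sell min(25,53)=25. stock: 53 - 25 = 28. total_sold = 25
  Event 3 (sale 6): sell min(6,28)=6. stock: 28 - 6 = 22. total_sold = 31
  Event 4 (sale 11): sell min(11,22)=11. stock: 22 - 11 = 11. total_sold = 42
  Event 5 (sale 24): sell min(24,11)=11. stock: 11 - 11 = 0. total_sold = 53
  Event 6 (sale 5): sell min(5,0)=0. stock: 0 - 0 = 0. total_sold = 53
  Event 7 (sale 2): sell min(2,0)=0. stock: 0 - 0 = 0. total_sold = 53
  Event 8 (restock 15): 0 + 15 = 15
Final: stock = 15, total_sold = 53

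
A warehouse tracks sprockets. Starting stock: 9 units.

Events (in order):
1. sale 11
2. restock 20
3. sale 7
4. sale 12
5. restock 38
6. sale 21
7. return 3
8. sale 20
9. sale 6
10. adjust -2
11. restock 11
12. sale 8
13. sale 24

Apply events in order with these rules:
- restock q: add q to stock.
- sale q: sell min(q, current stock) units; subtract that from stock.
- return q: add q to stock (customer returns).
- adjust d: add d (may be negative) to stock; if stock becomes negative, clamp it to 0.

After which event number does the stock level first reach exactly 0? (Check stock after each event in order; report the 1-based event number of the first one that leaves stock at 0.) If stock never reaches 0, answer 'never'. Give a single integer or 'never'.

Processing events:
Start: stock = 9
  Event 1 (sale 11): sell min(11,9)=9. stock: 9 - 9 = 0. total_sold = 9
  Event 2 (restock 20): 0 + 20 = 20
  Event 3 (sale 7): sell min(7,20)=7. stock: 20 - 7 = 13. total_sold = 16
  Event 4 (sale 12): sell min(12,13)=12. stock: 13 - 12 = 1. total_sold = 28
  Event 5 (restock 38): 1 + 38 = 39
  Event 6 (sale 21): sell min(21,39)=21. stock: 39 - 21 = 18. total_sold = 49
  Event 7 (return 3): 18 + 3 = 21
  Event 8 (sale 20): sell min(20,21)=20. stock: 21 - 20 = 1. total_sold = 69
  Event 9 (sale 6): sell min(6,1)=1. stock: 1 - 1 = 0. total_sold = 70
  Event 10 (adjust -2): 0 + -2 = 0 (clamped to 0)
  Event 11 (restock 11): 0 + 11 = 11
  Event 12 (sale 8): sell min(8,11)=8. stock: 11 - 8 = 3. total_sold = 78
  Event 13 (sale 24): sell min(24,3)=3. stock: 3 - 3 = 0. total_sold = 81
Final: stock = 0, total_sold = 81

First zero at event 1.

Answer: 1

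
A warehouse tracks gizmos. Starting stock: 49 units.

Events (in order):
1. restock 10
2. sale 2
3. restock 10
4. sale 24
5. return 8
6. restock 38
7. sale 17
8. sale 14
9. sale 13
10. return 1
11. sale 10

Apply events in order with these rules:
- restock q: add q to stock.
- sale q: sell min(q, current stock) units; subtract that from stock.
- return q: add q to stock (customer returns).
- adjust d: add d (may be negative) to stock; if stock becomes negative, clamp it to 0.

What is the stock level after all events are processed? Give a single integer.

Processing events:
Start: stock = 49
  Event 1 (restock 10): 49 + 10 = 59
  Event 2 (sale 2): sell min(2,59)=2. stock: 59 - 2 = 57. total_sold = 2
  Event 3 (restock 10): 57 + 10 = 67
  Event 4 (sale 24): sell min(24,67)=24. stock: 67 - 24 = 43. total_sold = 26
  Event 5 (return 8): 43 + 8 = 51
  Event 6 (restock 38): 51 + 38 = 89
  Event 7 (sale 17): sell min(17,89)=17. stock: 89 - 17 = 72. total_sold = 43
  Event 8 (sale 14): sell min(14,72)=14. stock: 72 - 14 = 58. total_sold = 57
  Event 9 (sale 13): sell min(13,58)=13. stock: 58 - 13 = 45. total_sold = 70
  Event 10 (return 1): 45 + 1 = 46
  Event 11 (sale 10): sell min(10,46)=10. stock: 46 - 10 = 36. total_sold = 80
Final: stock = 36, total_sold = 80

Answer: 36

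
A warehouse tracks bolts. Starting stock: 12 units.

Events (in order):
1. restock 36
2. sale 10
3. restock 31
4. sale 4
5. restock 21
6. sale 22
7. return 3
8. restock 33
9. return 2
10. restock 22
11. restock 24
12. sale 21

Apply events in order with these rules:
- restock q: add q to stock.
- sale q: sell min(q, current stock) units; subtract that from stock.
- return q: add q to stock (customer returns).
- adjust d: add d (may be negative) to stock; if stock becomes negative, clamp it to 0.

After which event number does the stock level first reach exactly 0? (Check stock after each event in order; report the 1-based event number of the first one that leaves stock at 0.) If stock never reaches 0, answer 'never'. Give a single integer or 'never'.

Answer: never

Derivation:
Processing events:
Start: stock = 12
  Event 1 (restock 36): 12 + 36 = 48
  Event 2 (sale 10): sell min(10,48)=10. stock: 48 - 10 = 38. total_sold = 10
  Event 3 (restock 31): 38 + 31 = 69
  Event 4 (sale 4): sell min(4,69)=4. stock: 69 - 4 = 65. total_sold = 14
  Event 5 (restock 21): 65 + 21 = 86
  Event 6 (sale 22): sell min(22,86)=22. stock: 86 - 22 = 64. total_sold = 36
  Event 7 (return 3): 64 + 3 = 67
  Event 8 (restock 33): 67 + 33 = 100
  Event 9 (return 2): 100 + 2 = 102
  Event 10 (restock 22): 102 + 22 = 124
  Event 11 (restock 24): 124 + 24 = 148
  Event 12 (sale 21): sell min(21,148)=21. stock: 148 - 21 = 127. total_sold = 57
Final: stock = 127, total_sold = 57

Stock never reaches 0.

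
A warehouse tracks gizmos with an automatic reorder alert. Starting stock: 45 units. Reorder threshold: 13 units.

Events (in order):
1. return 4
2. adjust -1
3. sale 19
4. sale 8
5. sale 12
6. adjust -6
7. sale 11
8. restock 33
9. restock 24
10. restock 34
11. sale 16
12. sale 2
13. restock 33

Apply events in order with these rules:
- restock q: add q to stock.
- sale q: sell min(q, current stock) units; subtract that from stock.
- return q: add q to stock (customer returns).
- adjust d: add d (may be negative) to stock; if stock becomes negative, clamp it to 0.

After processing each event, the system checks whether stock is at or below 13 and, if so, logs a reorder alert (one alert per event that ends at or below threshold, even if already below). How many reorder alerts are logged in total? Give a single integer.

Processing events:
Start: stock = 45
  Event 1 (return 4): 45 + 4 = 49
  Event 2 (adjust -1): 49 + -1 = 48
  Event 3 (sale 19): sell min(19,48)=19. stock: 48 - 19 = 29. total_sold = 19
  Event 4 (sale 8): sell min(8,29)=8. stock: 29 - 8 = 21. total_sold = 27
  Event 5 (sale 12): sell min(12,21)=12. stock: 21 - 12 = 9. total_sold = 39
  Event 6 (adjust -6): 9 + -6 = 3
  Event 7 (sale 11): sell min(11,3)=3. stock: 3 - 3 = 0. total_sold = 42
  Event 8 (restock 33): 0 + 33 = 33
  Event 9 (restock 24): 33 + 24 = 57
  Event 10 (restock 34): 57 + 34 = 91
  Event 11 (sale 16): sell min(16,91)=16. stock: 91 - 16 = 75. total_sold = 58
  Event 12 (sale 2): sell min(2,75)=2. stock: 75 - 2 = 73. total_sold = 60
  Event 13 (restock 33): 73 + 33 = 106
Final: stock = 106, total_sold = 60

Checking against threshold 13:
  After event 1: stock=49 > 13
  After event 2: stock=48 > 13
  After event 3: stock=29 > 13
  After event 4: stock=21 > 13
  After event 5: stock=9 <= 13 -> ALERT
  After event 6: stock=3 <= 13 -> ALERT
  After event 7: stock=0 <= 13 -> ALERT
  After event 8: stock=33 > 13
  After event 9: stock=57 > 13
  After event 10: stock=91 > 13
  After event 11: stock=75 > 13
  After event 12: stock=73 > 13
  After event 13: stock=106 > 13
Alert events: [5, 6, 7]. Count = 3

Answer: 3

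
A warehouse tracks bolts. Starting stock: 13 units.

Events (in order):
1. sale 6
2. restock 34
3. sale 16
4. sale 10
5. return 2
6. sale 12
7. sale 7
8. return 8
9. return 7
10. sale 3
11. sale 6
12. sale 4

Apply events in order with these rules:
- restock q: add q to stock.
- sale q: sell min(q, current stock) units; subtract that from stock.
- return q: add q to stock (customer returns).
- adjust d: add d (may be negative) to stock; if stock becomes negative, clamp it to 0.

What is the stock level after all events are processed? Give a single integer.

Processing events:
Start: stock = 13
  Event 1 (sale 6): sell min(6,13)=6. stock: 13 - 6 = 7. total_sold = 6
  Event 2 (restock 34): 7 + 34 = 41
  Event 3 (sale 16): sell min(16,41)=16. stock: 41 - 16 = 25. total_sold = 22
  Event 4 (sale 10): sell min(10,25)=10. stock: 25 - 10 = 15. total_sold = 32
  Event 5 (return 2): 15 + 2 = 17
  Event 6 (sale 12): sell min(12,17)=12. stock: 17 - 12 = 5. total_sold = 44
  Event 7 (sale 7): sell min(7,5)=5. stock: 5 - 5 = 0. total_sold = 49
  Event 8 (return 8): 0 + 8 = 8
  Event 9 (return 7): 8 + 7 = 15
  Event 10 (sale 3): sell min(3,15)=3. stock: 15 - 3 = 12. total_sold = 52
  Event 11 (sale 6): sell min(6,12)=6. stock: 12 - 6 = 6. total_sold = 58
  Event 12 (sale 4): sell min(4,6)=4. stock: 6 - 4 = 2. total_sold = 62
Final: stock = 2, total_sold = 62

Answer: 2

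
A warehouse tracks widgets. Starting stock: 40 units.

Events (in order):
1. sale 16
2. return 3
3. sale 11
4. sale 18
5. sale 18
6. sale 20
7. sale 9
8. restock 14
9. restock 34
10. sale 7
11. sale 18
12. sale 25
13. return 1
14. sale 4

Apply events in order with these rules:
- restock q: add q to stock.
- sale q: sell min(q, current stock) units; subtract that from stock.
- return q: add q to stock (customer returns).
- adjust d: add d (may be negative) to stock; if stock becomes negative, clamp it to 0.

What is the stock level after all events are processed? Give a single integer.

Answer: 0

Derivation:
Processing events:
Start: stock = 40
  Event 1 (sale 16): sell min(16,40)=16. stock: 40 - 16 = 24. total_sold = 16
  Event 2 (return 3): 24 + 3 = 27
  Event 3 (sale 11): sell min(11,27)=11. stock: 27 - 11 = 16. total_sold = 27
  Event 4 (sale 18): sell min(18,16)=16. stock: 16 - 16 = 0. total_sold = 43
  Event 5 (sale 18): sell min(18,0)=0. stock: 0 - 0 = 0. total_sold = 43
  Event 6 (sale 20): sell min(20,0)=0. stock: 0 - 0 = 0. total_sold = 43
  Event 7 (sale 9): sell min(9,0)=0. stock: 0 - 0 = 0. total_sold = 43
  Event 8 (restock 14): 0 + 14 = 14
  Event 9 (restock 34): 14 + 34 = 48
  Event 10 (sale 7): sell min(7,48)=7. stock: 48 - 7 = 41. total_sold = 50
  Event 11 (sale 18): sell min(18,41)=18. stock: 41 - 18 = 23. total_sold = 68
  Event 12 (sale 25): sell min(25,23)=23. stock: 23 - 23 = 0. total_sold = 91
  Event 13 (return 1): 0 + 1 = 1
  Event 14 (sale 4): sell min(4,1)=1. stock: 1 - 1 = 0. total_sold = 92
Final: stock = 0, total_sold = 92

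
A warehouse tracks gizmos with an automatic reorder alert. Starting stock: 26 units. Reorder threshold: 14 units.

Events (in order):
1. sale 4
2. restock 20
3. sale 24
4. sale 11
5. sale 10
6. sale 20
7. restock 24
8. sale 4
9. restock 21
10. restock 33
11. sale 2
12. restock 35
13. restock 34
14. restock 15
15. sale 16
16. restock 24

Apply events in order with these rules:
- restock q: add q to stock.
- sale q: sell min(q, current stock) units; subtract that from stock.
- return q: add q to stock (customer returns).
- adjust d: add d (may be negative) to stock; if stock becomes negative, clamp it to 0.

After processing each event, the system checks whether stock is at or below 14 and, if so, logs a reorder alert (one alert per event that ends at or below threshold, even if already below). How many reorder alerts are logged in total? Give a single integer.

Answer: 3

Derivation:
Processing events:
Start: stock = 26
  Event 1 (sale 4): sell min(4,26)=4. stock: 26 - 4 = 22. total_sold = 4
  Event 2 (restock 20): 22 + 20 = 42
  Event 3 (sale 24): sell min(24,42)=24. stock: 42 - 24 = 18. total_sold = 28
  Event 4 (sale 11): sell min(11,18)=11. stock: 18 - 11 = 7. total_sold = 39
  Event 5 (sale 10): sell min(10,7)=7. stock: 7 - 7 = 0. total_sold = 46
  Event 6 (sale 20): sell min(20,0)=0. stock: 0 - 0 = 0. total_sold = 46
  Event 7 (restock 24): 0 + 24 = 24
  Event 8 (sale 4): sell min(4,24)=4. stock: 24 - 4 = 20. total_sold = 50
  Event 9 (restock 21): 20 + 21 = 41
  Event 10 (restock 33): 41 + 33 = 74
  Event 11 (sale 2): sell min(2,74)=2. stock: 74 - 2 = 72. total_sold = 52
  Event 12 (restock 35): 72 + 35 = 107
  Event 13 (restock 34): 107 + 34 = 141
  Event 14 (restock 15): 141 + 15 = 156
  Event 15 (sale 16): sell min(16,156)=16. stock: 156 - 16 = 140. total_sold = 68
  Event 16 (restock 24): 140 + 24 = 164
Final: stock = 164, total_sold = 68

Checking against threshold 14:
  After event 1: stock=22 > 14
  After event 2: stock=42 > 14
  After event 3: stock=18 > 14
  After event 4: stock=7 <= 14 -> ALERT
  After event 5: stock=0 <= 14 -> ALERT
  After event 6: stock=0 <= 14 -> ALERT
  After event 7: stock=24 > 14
  After event 8: stock=20 > 14
  After event 9: stock=41 > 14
  After event 10: stock=74 > 14
  After event 11: stock=72 > 14
  After event 12: stock=107 > 14
  After event 13: stock=141 > 14
  After event 14: stock=156 > 14
  After event 15: stock=140 > 14
  After event 16: stock=164 > 14
Alert events: [4, 5, 6]. Count = 3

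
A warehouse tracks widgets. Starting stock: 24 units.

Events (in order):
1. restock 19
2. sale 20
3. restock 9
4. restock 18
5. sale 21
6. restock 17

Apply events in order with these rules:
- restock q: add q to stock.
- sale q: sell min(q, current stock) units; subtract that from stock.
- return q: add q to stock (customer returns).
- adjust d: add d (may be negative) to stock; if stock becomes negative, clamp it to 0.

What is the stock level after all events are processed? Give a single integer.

Answer: 46

Derivation:
Processing events:
Start: stock = 24
  Event 1 (restock 19): 24 + 19 = 43
  Event 2 (sale 20): sell min(20,43)=20. stock: 43 - 20 = 23. total_sold = 20
  Event 3 (restock 9): 23 + 9 = 32
  Event 4 (restock 18): 32 + 18 = 50
  Event 5 (sale 21): sell min(21,50)=21. stock: 50 - 21 = 29. total_sold = 41
  Event 6 (restock 17): 29 + 17 = 46
Final: stock = 46, total_sold = 41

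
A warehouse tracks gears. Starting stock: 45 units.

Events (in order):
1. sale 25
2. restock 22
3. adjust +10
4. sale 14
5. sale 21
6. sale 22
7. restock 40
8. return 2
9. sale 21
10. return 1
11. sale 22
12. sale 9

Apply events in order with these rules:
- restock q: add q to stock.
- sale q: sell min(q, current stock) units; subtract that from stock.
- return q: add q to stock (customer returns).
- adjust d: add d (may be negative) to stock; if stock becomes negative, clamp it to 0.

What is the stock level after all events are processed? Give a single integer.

Processing events:
Start: stock = 45
  Event 1 (sale 25): sell min(25,45)=25. stock: 45 - 25 = 20. total_sold = 25
  Event 2 (restock 22): 20 + 22 = 42
  Event 3 (adjust +10): 42 + 10 = 52
  Event 4 (sale 14): sell min(14,52)=14. stock: 52 - 14 = 38. total_sold = 39
  Event 5 (sale 21): sell min(21,38)=21. stock: 38 - 21 = 17. total_sold = 60
  Event 6 (sale 22): sell min(22,17)=17. stock: 17 - 17 = 0. total_sold = 77
  Event 7 (restock 40): 0 + 40 = 40
  Event 8 (return 2): 40 + 2 = 42
  Event 9 (sale 21): sell min(21,42)=21. stock: 42 - 21 = 21. total_sold = 98
  Event 10 (return 1): 21 + 1 = 22
  Event 11 (sale 22): sell min(22,22)=22. stock: 22 - 22 = 0. total_sold = 120
  Event 12 (sale 9): sell min(9,0)=0. stock: 0 - 0 = 0. total_sold = 120
Final: stock = 0, total_sold = 120

Answer: 0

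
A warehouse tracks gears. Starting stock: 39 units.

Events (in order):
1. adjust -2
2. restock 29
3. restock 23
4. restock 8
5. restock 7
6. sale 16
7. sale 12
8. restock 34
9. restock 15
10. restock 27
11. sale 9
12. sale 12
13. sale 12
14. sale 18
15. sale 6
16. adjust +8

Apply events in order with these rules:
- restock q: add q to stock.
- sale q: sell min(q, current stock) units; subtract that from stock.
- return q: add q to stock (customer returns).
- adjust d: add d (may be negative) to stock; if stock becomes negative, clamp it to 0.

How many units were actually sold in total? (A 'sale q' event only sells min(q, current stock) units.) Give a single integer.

Processing events:
Start: stock = 39
  Event 1 (adjust -2): 39 + -2 = 37
  Event 2 (restock 29): 37 + 29 = 66
  Event 3 (restock 23): 66 + 23 = 89
  Event 4 (restock 8): 89 + 8 = 97
  Event 5 (restock 7): 97 + 7 = 104
  Event 6 (sale 16): sell min(16,104)=16. stock: 104 - 16 = 88. total_sold = 16
  Event 7 (sale 12): sell min(12,88)=12. stock: 88 - 12 = 76. total_sold = 28
  Event 8 (restock 34): 76 + 34 = 110
  Event 9 (restock 15): 110 + 15 = 125
  Event 10 (restock 27): 125 + 27 = 152
  Event 11 (sale 9): sell min(9,152)=9. stock: 152 - 9 = 143. total_sold = 37
  Event 12 (sale 12): sell min(12,143)=12. stock: 143 - 12 = 131. total_sold = 49
  Event 13 (sale 12): sell min(12,131)=12. stock: 131 - 12 = 119. total_sold = 61
  Event 14 (sale 18): sell min(18,119)=18. stock: 119 - 18 = 101. total_sold = 79
  Event 15 (sale 6): sell min(6,101)=6. stock: 101 - 6 = 95. total_sold = 85
  Event 16 (adjust +8): 95 + 8 = 103
Final: stock = 103, total_sold = 85

Answer: 85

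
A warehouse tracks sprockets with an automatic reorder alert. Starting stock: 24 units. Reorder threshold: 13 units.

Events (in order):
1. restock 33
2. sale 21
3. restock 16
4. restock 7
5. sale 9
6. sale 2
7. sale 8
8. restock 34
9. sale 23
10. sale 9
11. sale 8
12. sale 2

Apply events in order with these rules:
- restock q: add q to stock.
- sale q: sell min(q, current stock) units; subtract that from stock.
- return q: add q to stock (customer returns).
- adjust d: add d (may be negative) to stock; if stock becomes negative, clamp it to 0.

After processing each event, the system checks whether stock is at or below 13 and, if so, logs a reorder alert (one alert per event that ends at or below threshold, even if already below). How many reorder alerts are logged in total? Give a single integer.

Processing events:
Start: stock = 24
  Event 1 (restock 33): 24 + 33 = 57
  Event 2 (sale 21): sell min(21,57)=21. stock: 57 - 21 = 36. total_sold = 21
  Event 3 (restock 16): 36 + 16 = 52
  Event 4 (restock 7): 52 + 7 = 59
  Event 5 (sale 9): sell min(9,59)=9. stock: 59 - 9 = 50. total_sold = 30
  Event 6 (sale 2): sell min(2,50)=2. stock: 50 - 2 = 48. total_sold = 32
  Event 7 (sale 8): sell min(8,48)=8. stock: 48 - 8 = 40. total_sold = 40
  Event 8 (restock 34): 40 + 34 = 74
  Event 9 (sale 23): sell min(23,74)=23. stock: 74 - 23 = 51. total_sold = 63
  Event 10 (sale 9): sell min(9,51)=9. stock: 51 - 9 = 42. total_sold = 72
  Event 11 (sale 8): sell min(8,42)=8. stock: 42 - 8 = 34. total_sold = 80
  Event 12 (sale 2): sell min(2,34)=2. stock: 34 - 2 = 32. total_sold = 82
Final: stock = 32, total_sold = 82

Checking against threshold 13:
  After event 1: stock=57 > 13
  After event 2: stock=36 > 13
  After event 3: stock=52 > 13
  After event 4: stock=59 > 13
  After event 5: stock=50 > 13
  After event 6: stock=48 > 13
  After event 7: stock=40 > 13
  After event 8: stock=74 > 13
  After event 9: stock=51 > 13
  After event 10: stock=42 > 13
  After event 11: stock=34 > 13
  After event 12: stock=32 > 13
Alert events: []. Count = 0

Answer: 0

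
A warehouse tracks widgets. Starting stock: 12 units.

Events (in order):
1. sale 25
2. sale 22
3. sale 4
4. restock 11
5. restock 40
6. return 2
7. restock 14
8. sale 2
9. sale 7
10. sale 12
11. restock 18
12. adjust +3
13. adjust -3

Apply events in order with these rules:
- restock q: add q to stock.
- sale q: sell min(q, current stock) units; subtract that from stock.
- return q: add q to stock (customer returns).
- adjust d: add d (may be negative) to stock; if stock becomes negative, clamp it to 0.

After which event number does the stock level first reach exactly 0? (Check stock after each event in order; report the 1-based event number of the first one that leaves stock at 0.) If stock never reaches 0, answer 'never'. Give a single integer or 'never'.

Processing events:
Start: stock = 12
  Event 1 (sale 25): sell min(25,12)=12. stock: 12 - 12 = 0. total_sold = 12
  Event 2 (sale 22): sell min(22,0)=0. stock: 0 - 0 = 0. total_sold = 12
  Event 3 (sale 4): sell min(4,0)=0. stock: 0 - 0 = 0. total_sold = 12
  Event 4 (restock 11): 0 + 11 = 11
  Event 5 (restock 40): 11 + 40 = 51
  Event 6 (return 2): 51 + 2 = 53
  Event 7 (restock 14): 53 + 14 = 67
  Event 8 (sale 2): sell min(2,67)=2. stock: 67 - 2 = 65. total_sold = 14
  Event 9 (sale 7): sell min(7,65)=7. stock: 65 - 7 = 58. total_sold = 21
  Event 10 (sale 12): sell min(12,58)=12. stock: 58 - 12 = 46. total_sold = 33
  Event 11 (restock 18): 46 + 18 = 64
  Event 12 (adjust +3): 64 + 3 = 67
  Event 13 (adjust -3): 67 + -3 = 64
Final: stock = 64, total_sold = 33

First zero at event 1.

Answer: 1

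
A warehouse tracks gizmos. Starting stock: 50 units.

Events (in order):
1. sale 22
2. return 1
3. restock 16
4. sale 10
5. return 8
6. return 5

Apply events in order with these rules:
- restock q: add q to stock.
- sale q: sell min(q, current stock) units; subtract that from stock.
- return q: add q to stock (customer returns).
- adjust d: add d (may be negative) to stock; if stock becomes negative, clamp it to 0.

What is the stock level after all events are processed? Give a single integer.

Answer: 48

Derivation:
Processing events:
Start: stock = 50
  Event 1 (sale 22): sell min(22,50)=22. stock: 50 - 22 = 28. total_sold = 22
  Event 2 (return 1): 28 + 1 = 29
  Event 3 (restock 16): 29 + 16 = 45
  Event 4 (sale 10): sell min(10,45)=10. stock: 45 - 10 = 35. total_sold = 32
  Event 5 (return 8): 35 + 8 = 43
  Event 6 (return 5): 43 + 5 = 48
Final: stock = 48, total_sold = 32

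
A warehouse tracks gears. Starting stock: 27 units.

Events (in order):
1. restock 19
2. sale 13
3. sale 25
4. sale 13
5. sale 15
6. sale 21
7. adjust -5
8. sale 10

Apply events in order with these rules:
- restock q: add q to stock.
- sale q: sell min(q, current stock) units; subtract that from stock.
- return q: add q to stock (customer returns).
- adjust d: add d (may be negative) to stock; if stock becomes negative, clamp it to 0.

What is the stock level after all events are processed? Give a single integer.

Processing events:
Start: stock = 27
  Event 1 (restock 19): 27 + 19 = 46
  Event 2 (sale 13): sell min(13,46)=13. stock: 46 - 13 = 33. total_sold = 13
  Event 3 (sale 25): sell min(25,33)=25. stock: 33 - 25 = 8. total_sold = 38
  Event 4 (sale 13): sell min(13,8)=8. stock: 8 - 8 = 0. total_sold = 46
  Event 5 (sale 15): sell min(15,0)=0. stock: 0 - 0 = 0. total_sold = 46
  Event 6 (sale 21): sell min(21,0)=0. stock: 0 - 0 = 0. total_sold = 46
  Event 7 (adjust -5): 0 + -5 = 0 (clamped to 0)
  Event 8 (sale 10): sell min(10,0)=0. stock: 0 - 0 = 0. total_sold = 46
Final: stock = 0, total_sold = 46

Answer: 0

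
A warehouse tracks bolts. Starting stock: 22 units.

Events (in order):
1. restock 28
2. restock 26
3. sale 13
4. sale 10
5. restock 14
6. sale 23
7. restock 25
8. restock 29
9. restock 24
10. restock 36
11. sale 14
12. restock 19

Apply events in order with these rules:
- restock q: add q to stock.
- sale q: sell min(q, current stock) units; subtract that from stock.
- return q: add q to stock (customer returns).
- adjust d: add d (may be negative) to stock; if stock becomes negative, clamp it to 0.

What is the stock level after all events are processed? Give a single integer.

Processing events:
Start: stock = 22
  Event 1 (restock 28): 22 + 28 = 50
  Event 2 (restock 26): 50 + 26 = 76
  Event 3 (sale 13): sell min(13,76)=13. stock: 76 - 13 = 63. total_sold = 13
  Event 4 (sale 10): sell min(10,63)=10. stock: 63 - 10 = 53. total_sold = 23
  Event 5 (restock 14): 53 + 14 = 67
  Event 6 (sale 23): sell min(23,67)=23. stock: 67 - 23 = 44. total_sold = 46
  Event 7 (restock 25): 44 + 25 = 69
  Event 8 (restock 29): 69 + 29 = 98
  Event 9 (restock 24): 98 + 24 = 122
  Event 10 (restock 36): 122 + 36 = 158
  Event 11 (sale 14): sell min(14,158)=14. stock: 158 - 14 = 144. total_sold = 60
  Event 12 (restock 19): 144 + 19 = 163
Final: stock = 163, total_sold = 60

Answer: 163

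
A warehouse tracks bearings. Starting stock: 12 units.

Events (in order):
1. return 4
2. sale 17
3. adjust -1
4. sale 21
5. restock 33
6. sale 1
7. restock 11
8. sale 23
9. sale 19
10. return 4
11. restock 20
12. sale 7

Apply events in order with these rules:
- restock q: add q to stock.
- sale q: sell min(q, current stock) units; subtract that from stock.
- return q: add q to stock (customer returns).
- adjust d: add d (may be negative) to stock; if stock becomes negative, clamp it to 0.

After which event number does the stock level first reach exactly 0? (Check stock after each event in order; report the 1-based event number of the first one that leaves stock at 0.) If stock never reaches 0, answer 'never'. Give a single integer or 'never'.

Answer: 2

Derivation:
Processing events:
Start: stock = 12
  Event 1 (return 4): 12 + 4 = 16
  Event 2 (sale 17): sell min(17,16)=16. stock: 16 - 16 = 0. total_sold = 16
  Event 3 (adjust -1): 0 + -1 = 0 (clamped to 0)
  Event 4 (sale 21): sell min(21,0)=0. stock: 0 - 0 = 0. total_sold = 16
  Event 5 (restock 33): 0 + 33 = 33
  Event 6 (sale 1): sell min(1,33)=1. stock: 33 - 1 = 32. total_sold = 17
  Event 7 (restock 11): 32 + 11 = 43
  Event 8 (sale 23): sell min(23,43)=23. stock: 43 - 23 = 20. total_sold = 40
  Event 9 (sale 19): sell min(19,20)=19. stock: 20 - 19 = 1. total_sold = 59
  Event 10 (return 4): 1 + 4 = 5
  Event 11 (restock 20): 5 + 20 = 25
  Event 12 (sale 7): sell min(7,25)=7. stock: 25 - 7 = 18. total_sold = 66
Final: stock = 18, total_sold = 66

First zero at event 2.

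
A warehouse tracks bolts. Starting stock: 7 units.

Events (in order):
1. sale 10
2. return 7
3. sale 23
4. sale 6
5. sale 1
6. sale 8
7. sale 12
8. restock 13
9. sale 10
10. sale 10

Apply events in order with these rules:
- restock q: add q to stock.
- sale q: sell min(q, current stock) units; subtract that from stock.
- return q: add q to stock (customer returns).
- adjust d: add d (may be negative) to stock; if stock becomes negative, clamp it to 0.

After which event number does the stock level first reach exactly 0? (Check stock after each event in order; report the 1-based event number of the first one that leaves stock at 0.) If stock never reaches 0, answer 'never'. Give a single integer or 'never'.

Processing events:
Start: stock = 7
  Event 1 (sale 10): sell min(10,7)=7. stock: 7 - 7 = 0. total_sold = 7
  Event 2 (return 7): 0 + 7 = 7
  Event 3 (sale 23): sell min(23,7)=7. stock: 7 - 7 = 0. total_sold = 14
  Event 4 (sale 6): sell min(6,0)=0. stock: 0 - 0 = 0. total_sold = 14
  Event 5 (sale 1): sell min(1,0)=0. stock: 0 - 0 = 0. total_sold = 14
  Event 6 (sale 8): sell min(8,0)=0. stock: 0 - 0 = 0. total_sold = 14
  Event 7 (sale 12): sell min(12,0)=0. stock: 0 - 0 = 0. total_sold = 14
  Event 8 (restock 13): 0 + 13 = 13
  Event 9 (sale 10): sell min(10,13)=10. stock: 13 - 10 = 3. total_sold = 24
  Event 10 (sale 10): sell min(10,3)=3. stock: 3 - 3 = 0. total_sold = 27
Final: stock = 0, total_sold = 27

First zero at event 1.

Answer: 1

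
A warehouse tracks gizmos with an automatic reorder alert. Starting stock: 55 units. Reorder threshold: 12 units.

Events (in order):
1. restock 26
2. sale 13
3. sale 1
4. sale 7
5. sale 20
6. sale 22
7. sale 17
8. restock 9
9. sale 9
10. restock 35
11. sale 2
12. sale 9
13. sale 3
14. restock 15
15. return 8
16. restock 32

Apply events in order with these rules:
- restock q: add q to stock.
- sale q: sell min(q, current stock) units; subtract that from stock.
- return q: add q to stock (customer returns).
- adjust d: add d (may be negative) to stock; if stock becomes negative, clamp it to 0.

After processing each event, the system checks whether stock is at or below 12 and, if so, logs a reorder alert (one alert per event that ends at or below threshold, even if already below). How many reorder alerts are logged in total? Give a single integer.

Answer: 3

Derivation:
Processing events:
Start: stock = 55
  Event 1 (restock 26): 55 + 26 = 81
  Event 2 (sale 13): sell min(13,81)=13. stock: 81 - 13 = 68. total_sold = 13
  Event 3 (sale 1): sell min(1,68)=1. stock: 68 - 1 = 67. total_sold = 14
  Event 4 (sale 7): sell min(7,67)=7. stock: 67 - 7 = 60. total_sold = 21
  Event 5 (sale 20): sell min(20,60)=20. stock: 60 - 20 = 40. total_sold = 41
  Event 6 (sale 22): sell min(22,40)=22. stock: 40 - 22 = 18. total_sold = 63
  Event 7 (sale 17): sell min(17,18)=17. stock: 18 - 17 = 1. total_sold = 80
  Event 8 (restock 9): 1 + 9 = 10
  Event 9 (sale 9): sell min(9,10)=9. stock: 10 - 9 = 1. total_sold = 89
  Event 10 (restock 35): 1 + 35 = 36
  Event 11 (sale 2): sell min(2,36)=2. stock: 36 - 2 = 34. total_sold = 91
  Event 12 (sale 9): sell min(9,34)=9. stock: 34 - 9 = 25. total_sold = 100
  Event 13 (sale 3): sell min(3,25)=3. stock: 25 - 3 = 22. total_sold = 103
  Event 14 (restock 15): 22 + 15 = 37
  Event 15 (return 8): 37 + 8 = 45
  Event 16 (restock 32): 45 + 32 = 77
Final: stock = 77, total_sold = 103

Checking against threshold 12:
  After event 1: stock=81 > 12
  After event 2: stock=68 > 12
  After event 3: stock=67 > 12
  After event 4: stock=60 > 12
  After event 5: stock=40 > 12
  After event 6: stock=18 > 12
  After event 7: stock=1 <= 12 -> ALERT
  After event 8: stock=10 <= 12 -> ALERT
  After event 9: stock=1 <= 12 -> ALERT
  After event 10: stock=36 > 12
  After event 11: stock=34 > 12
  After event 12: stock=25 > 12
  After event 13: stock=22 > 12
  After event 14: stock=37 > 12
  After event 15: stock=45 > 12
  After event 16: stock=77 > 12
Alert events: [7, 8, 9]. Count = 3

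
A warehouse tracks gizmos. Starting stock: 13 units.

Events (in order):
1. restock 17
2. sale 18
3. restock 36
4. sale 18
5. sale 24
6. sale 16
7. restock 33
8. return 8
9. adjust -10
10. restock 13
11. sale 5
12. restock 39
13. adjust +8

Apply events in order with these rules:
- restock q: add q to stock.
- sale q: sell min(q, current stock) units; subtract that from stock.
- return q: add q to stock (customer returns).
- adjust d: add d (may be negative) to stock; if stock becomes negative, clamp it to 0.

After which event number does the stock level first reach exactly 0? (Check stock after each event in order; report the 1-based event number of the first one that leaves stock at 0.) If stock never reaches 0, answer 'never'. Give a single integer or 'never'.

Answer: 6

Derivation:
Processing events:
Start: stock = 13
  Event 1 (restock 17): 13 + 17 = 30
  Event 2 (sale 18): sell min(18,30)=18. stock: 30 - 18 = 12. total_sold = 18
  Event 3 (restock 36): 12 + 36 = 48
  Event 4 (sale 18): sell min(18,48)=18. stock: 48 - 18 = 30. total_sold = 36
  Event 5 (sale 24): sell min(24,30)=24. stock: 30 - 24 = 6. total_sold = 60
  Event 6 (sale 16): sell min(16,6)=6. stock: 6 - 6 = 0. total_sold = 66
  Event 7 (restock 33): 0 + 33 = 33
  Event 8 (return 8): 33 + 8 = 41
  Event 9 (adjust -10): 41 + -10 = 31
  Event 10 (restock 13): 31 + 13 = 44
  Event 11 (sale 5): sell min(5,44)=5. stock: 44 - 5 = 39. total_sold = 71
  Event 12 (restock 39): 39 + 39 = 78
  Event 13 (adjust +8): 78 + 8 = 86
Final: stock = 86, total_sold = 71

First zero at event 6.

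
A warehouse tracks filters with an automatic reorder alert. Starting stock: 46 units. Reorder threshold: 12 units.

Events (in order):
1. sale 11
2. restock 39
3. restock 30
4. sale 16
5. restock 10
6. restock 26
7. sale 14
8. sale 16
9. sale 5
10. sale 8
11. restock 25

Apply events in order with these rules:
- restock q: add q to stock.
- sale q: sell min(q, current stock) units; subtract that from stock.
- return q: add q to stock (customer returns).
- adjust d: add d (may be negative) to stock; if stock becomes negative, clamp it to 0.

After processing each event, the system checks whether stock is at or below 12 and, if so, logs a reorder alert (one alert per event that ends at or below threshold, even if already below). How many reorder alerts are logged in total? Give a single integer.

Processing events:
Start: stock = 46
  Event 1 (sale 11): sell min(11,46)=11. stock: 46 - 11 = 35. total_sold = 11
  Event 2 (restock 39): 35 + 39 = 74
  Event 3 (restock 30): 74 + 30 = 104
  Event 4 (sale 16): sell min(16,104)=16. stock: 104 - 16 = 88. total_sold = 27
  Event 5 (restock 10): 88 + 10 = 98
  Event 6 (restock 26): 98 + 26 = 124
  Event 7 (sale 14): sell min(14,124)=14. stock: 124 - 14 = 110. total_sold = 41
  Event 8 (sale 16): sell min(16,110)=16. stock: 110 - 16 = 94. total_sold = 57
  Event 9 (sale 5): sell min(5,94)=5. stock: 94 - 5 = 89. total_sold = 62
  Event 10 (sale 8): sell min(8,89)=8. stock: 89 - 8 = 81. total_sold = 70
  Event 11 (restock 25): 81 + 25 = 106
Final: stock = 106, total_sold = 70

Checking against threshold 12:
  After event 1: stock=35 > 12
  After event 2: stock=74 > 12
  After event 3: stock=104 > 12
  After event 4: stock=88 > 12
  After event 5: stock=98 > 12
  After event 6: stock=124 > 12
  After event 7: stock=110 > 12
  After event 8: stock=94 > 12
  After event 9: stock=89 > 12
  After event 10: stock=81 > 12
  After event 11: stock=106 > 12
Alert events: []. Count = 0

Answer: 0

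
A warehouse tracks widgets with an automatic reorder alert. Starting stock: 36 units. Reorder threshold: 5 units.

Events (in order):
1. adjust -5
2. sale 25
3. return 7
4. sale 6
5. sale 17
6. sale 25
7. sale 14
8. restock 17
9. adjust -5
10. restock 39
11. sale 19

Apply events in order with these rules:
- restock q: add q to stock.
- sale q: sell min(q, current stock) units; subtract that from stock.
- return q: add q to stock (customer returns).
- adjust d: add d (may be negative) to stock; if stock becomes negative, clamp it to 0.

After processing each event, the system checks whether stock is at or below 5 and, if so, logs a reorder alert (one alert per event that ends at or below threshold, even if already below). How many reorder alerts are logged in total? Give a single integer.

Answer: 3

Derivation:
Processing events:
Start: stock = 36
  Event 1 (adjust -5): 36 + -5 = 31
  Event 2 (sale 25): sell min(25,31)=25. stock: 31 - 25 = 6. total_sold = 25
  Event 3 (return 7): 6 + 7 = 13
  Event 4 (sale 6): sell min(6,13)=6. stock: 13 - 6 = 7. total_sold = 31
  Event 5 (sale 17): sell min(17,7)=7. stock: 7 - 7 = 0. total_sold = 38
  Event 6 (sale 25): sell min(25,0)=0. stock: 0 - 0 = 0. total_sold = 38
  Event 7 (sale 14): sell min(14,0)=0. stock: 0 - 0 = 0. total_sold = 38
  Event 8 (restock 17): 0 + 17 = 17
  Event 9 (adjust -5): 17 + -5 = 12
  Event 10 (restock 39): 12 + 39 = 51
  Event 11 (sale 19): sell min(19,51)=19. stock: 51 - 19 = 32. total_sold = 57
Final: stock = 32, total_sold = 57

Checking against threshold 5:
  After event 1: stock=31 > 5
  After event 2: stock=6 > 5
  After event 3: stock=13 > 5
  After event 4: stock=7 > 5
  After event 5: stock=0 <= 5 -> ALERT
  After event 6: stock=0 <= 5 -> ALERT
  After event 7: stock=0 <= 5 -> ALERT
  After event 8: stock=17 > 5
  After event 9: stock=12 > 5
  After event 10: stock=51 > 5
  After event 11: stock=32 > 5
Alert events: [5, 6, 7]. Count = 3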